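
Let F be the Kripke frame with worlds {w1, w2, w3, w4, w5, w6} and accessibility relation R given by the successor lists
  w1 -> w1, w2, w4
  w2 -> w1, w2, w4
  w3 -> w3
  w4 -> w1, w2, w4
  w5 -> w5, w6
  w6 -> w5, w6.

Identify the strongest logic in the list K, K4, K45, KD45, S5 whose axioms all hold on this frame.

S5

Transitive (axiom 4): yes — every two-step R-path is closed by a direct edge.
Euclidean (axiom 5): yes — any two successors of a common world are R-related.
Serial (axiom D): yes — every world has a successor (e.g. w1 R w1).
Reflexive (axiom T): yes — every world is R-related to itself.
So F validates K, K4, K45, KD45, S5. The strongest is S5.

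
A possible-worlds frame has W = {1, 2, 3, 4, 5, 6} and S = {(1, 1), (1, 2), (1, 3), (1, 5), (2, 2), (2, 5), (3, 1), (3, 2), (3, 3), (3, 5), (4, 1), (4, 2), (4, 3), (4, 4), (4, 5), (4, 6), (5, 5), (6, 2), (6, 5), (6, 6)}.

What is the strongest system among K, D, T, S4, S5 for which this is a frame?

Serial (axiom D): yes — every world has a successor (e.g. 1 S 1).
Reflexive (axiom T): yes — every world is S-related to itself.
Transitive (axiom 4): yes — every two-step S-path is closed by a direct edge.
Euclidean (axiom 5): no — 1 S 2 and 1 S 3, but not 2 S 3.
So F validates K, D, T, S4; S5 would additionally require S to be Euclidean. The strongest is S4.

S4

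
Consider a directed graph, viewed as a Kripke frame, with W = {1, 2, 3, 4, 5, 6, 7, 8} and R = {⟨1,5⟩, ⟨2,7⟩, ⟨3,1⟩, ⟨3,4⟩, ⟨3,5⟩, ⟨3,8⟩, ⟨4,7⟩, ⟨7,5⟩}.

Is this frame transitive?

Transitive: no — 2 R 7 and 7 R 5, but not 2 R 5.

No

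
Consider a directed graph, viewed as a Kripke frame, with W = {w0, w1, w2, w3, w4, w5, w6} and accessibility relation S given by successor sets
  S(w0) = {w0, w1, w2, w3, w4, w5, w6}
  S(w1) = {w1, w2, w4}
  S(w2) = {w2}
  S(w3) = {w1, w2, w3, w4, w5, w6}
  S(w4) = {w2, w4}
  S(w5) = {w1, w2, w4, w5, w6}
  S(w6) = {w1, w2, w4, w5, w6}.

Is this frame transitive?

Yes

Transitive: yes — every two-step S-path is closed by a direct edge.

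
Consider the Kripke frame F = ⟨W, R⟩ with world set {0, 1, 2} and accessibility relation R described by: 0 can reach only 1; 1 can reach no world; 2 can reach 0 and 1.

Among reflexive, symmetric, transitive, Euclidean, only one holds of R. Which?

Reflexive: no — 0 is not related to itself.
Symmetric: no — 0 R 1 but not 1 R 0.
Transitive: yes — every two-step R-path is closed by a direct edge.
Euclidean: no — 2 R 1 and 2 R 0, but not 1 R 0.
Only transitive holds.

transitive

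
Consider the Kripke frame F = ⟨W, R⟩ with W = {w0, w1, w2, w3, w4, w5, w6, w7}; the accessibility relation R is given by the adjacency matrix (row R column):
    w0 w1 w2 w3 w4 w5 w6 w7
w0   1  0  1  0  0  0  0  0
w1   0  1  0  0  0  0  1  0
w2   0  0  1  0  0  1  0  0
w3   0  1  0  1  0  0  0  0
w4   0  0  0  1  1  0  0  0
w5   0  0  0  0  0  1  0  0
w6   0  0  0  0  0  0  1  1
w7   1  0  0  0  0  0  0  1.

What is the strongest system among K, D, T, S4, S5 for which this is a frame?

T

Serial (axiom D): yes — every world has a successor (e.g. w0 R w0).
Reflexive (axiom T): yes — every world is R-related to itself.
Transitive (axiom 4): no — w0 R w2 and w2 R w5, but not w0 R w5.
Euclidean (axiom 5): no — w0 R w2 and w0 R w0, but not w2 R w0.
So F validates K, D, T; S4 would additionally require R to be transitive. The strongest is T.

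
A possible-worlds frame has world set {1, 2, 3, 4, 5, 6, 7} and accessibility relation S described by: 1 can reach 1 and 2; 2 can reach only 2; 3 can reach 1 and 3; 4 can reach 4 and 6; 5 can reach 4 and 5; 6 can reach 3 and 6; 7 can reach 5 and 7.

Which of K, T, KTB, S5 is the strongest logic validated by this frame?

T

Reflexive (axiom T): yes — every world is S-related to itself.
Symmetric (axiom B): no — 1 S 2 but not 2 S 1.
Euclidean (axiom 5): no — 1 S 2 and 1 S 1, but not 2 S 1.
So F validates K, T; KTB would additionally require S to be symmetric. The strongest is T.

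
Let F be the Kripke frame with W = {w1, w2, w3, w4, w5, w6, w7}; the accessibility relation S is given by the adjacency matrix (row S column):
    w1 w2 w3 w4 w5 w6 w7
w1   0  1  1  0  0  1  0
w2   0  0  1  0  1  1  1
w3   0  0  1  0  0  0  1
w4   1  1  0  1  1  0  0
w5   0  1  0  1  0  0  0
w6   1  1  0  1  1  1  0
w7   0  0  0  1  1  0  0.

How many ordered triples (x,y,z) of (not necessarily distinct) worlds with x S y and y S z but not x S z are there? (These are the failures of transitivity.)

Enumerating: (w1,w2,w5), (w1,w2,w7), (w1,w3,w7), (w1,w6,w1), (w1,w6,w4), (w1,w6,w5), (w2,w5,w2), (w2,w5,w4), (w2,w6,w1), (w2,w6,w2), (w2,w6,w4), (w2,w7,w4), … and 19 more.
Total: 31.

31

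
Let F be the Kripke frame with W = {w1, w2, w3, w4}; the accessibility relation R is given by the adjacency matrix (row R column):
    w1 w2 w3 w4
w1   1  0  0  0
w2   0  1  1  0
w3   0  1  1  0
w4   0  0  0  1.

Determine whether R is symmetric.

Symmetric: yes — every pair in R has its reverse in R.

Yes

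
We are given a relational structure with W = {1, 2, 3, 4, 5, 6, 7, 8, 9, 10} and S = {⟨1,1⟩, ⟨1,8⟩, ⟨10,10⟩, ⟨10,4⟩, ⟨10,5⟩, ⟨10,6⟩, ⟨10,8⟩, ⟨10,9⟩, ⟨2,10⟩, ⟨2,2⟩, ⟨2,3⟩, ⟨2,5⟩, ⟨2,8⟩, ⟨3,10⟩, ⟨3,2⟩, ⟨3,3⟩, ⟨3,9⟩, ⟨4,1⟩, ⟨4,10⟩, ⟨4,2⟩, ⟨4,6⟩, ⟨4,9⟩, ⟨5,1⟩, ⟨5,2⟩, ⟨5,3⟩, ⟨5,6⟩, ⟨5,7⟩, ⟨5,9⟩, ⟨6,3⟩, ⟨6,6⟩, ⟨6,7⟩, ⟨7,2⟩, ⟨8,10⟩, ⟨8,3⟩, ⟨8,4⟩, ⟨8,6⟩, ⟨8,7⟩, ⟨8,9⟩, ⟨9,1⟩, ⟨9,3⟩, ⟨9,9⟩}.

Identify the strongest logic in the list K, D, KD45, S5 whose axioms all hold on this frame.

Serial (axiom D): yes — every world has a successor (e.g. 1 S 1).
Euclidean (axiom 5): no — 10 S 4 and 10 S 5, but not 4 S 5.
Transitive (axiom 4): no — 1 S 8 and 8 S 10, but not 1 S 10.
Reflexive (axiom T): no — 4 is not related to itself.
So F validates K, D; KD45 would additionally require S to be Euclidean and transitive. The strongest is D.

D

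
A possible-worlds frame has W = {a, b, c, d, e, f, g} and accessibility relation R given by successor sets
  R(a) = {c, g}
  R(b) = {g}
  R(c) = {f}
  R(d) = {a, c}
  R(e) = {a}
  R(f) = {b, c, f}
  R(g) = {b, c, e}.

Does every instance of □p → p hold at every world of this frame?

By correspondence theory, T is valid on a frame iff R is reflexive.
Reflexive: no — a is not related to itself.

No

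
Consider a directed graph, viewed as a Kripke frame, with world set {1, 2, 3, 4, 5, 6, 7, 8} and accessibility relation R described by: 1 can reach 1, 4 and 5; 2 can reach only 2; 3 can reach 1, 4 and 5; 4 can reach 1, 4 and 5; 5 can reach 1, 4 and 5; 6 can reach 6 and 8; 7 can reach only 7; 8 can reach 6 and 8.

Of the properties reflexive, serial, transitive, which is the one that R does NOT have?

Reflexive: no — 3 is not related to itself.
Serial: yes — every world has a successor (e.g. 1 R 1).
Transitive: yes — every two-step R-path is closed by a direct edge.
Only reflexive fails.

reflexive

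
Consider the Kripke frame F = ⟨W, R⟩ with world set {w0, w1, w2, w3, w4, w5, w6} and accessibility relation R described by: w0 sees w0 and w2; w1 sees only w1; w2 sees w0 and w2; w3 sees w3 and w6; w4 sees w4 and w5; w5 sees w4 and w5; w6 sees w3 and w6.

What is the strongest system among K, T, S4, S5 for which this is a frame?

S5

Reflexive (axiom T): yes — every world is R-related to itself.
Transitive (axiom 4): yes — every two-step R-path is closed by a direct edge.
Euclidean (axiom 5): yes — any two successors of a common world are R-related.
So F validates K, T, S4, S5. The strongest is S5.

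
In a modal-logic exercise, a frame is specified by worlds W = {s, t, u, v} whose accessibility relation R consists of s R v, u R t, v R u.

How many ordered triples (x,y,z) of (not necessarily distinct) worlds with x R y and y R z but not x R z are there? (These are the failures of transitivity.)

2

Enumerating: (s,v,u), (v,u,t).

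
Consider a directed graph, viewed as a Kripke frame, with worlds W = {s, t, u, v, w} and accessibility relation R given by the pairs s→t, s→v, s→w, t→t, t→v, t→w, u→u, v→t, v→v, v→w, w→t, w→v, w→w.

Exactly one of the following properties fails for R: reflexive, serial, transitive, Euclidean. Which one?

Reflexive: no — s is not related to itself.
Serial: yes — every world has a successor (e.g. s R t).
Transitive: yes — every two-step R-path is closed by a direct edge.
Euclidean: yes — any two successors of a common world are R-related.
Only reflexive fails.

reflexive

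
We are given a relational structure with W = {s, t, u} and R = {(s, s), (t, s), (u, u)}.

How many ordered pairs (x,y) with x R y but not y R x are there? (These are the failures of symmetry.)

1

Enumerating: (t,s).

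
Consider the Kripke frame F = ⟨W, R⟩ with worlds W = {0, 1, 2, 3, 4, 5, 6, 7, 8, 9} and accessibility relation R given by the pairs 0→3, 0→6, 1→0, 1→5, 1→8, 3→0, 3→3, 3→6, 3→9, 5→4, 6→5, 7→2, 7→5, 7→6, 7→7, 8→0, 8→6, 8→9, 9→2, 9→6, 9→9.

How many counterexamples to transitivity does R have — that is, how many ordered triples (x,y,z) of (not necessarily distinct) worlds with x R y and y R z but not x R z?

16

Enumerating: (0,3,0), (0,3,9), (0,6,5), (1,0,3), (1,0,6), (1,5,4), (1,8,6), (1,8,9), (3,6,5), (3,9,2), (6,5,4), (7,5,4), (8,0,3), (8,6,5), (8,9,2), (9,6,5).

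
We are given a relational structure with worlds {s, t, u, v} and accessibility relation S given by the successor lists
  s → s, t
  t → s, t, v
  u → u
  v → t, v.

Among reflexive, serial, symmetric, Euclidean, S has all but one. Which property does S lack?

Reflexive: yes — every world is S-related to itself.
Serial: yes — every world has a successor (e.g. s S s).
Symmetric: yes — every pair in S has its reverse in S.
Euclidean: no — t S s and t S v, but not s S v.
Only Euclidean fails.

Euclidean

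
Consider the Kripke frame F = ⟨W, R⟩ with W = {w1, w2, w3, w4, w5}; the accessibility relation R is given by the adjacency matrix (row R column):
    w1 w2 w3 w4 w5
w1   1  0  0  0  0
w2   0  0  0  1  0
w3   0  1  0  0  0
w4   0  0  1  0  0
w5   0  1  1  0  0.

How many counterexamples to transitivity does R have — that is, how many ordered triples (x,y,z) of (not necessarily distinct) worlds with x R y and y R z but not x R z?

4

Enumerating: (w2,w4,w3), (w3,w2,w4), (w4,w3,w2), (w5,w2,w4).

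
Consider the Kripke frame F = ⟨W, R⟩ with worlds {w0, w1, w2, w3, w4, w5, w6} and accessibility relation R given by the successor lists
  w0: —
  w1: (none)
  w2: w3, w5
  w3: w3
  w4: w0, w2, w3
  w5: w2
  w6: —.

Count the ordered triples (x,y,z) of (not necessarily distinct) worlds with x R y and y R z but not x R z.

Enumerating: (w2,w5,w2), (w4,w2,w5), (w5,w2,w3), (w5,w2,w5).

4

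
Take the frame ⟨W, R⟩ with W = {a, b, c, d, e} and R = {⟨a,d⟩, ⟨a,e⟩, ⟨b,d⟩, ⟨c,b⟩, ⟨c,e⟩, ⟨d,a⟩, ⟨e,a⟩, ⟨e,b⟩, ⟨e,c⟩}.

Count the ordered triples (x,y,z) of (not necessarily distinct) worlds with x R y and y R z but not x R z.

Enumerating: (a,d,a), (a,e,a), (a,e,b), (a,e,c), (b,d,a), (c,b,d), (c,e,a), (c,e,c), (d,a,d), (d,a,e), (e,a,d), (e,a,e), (e,b,d), (e,c,e).

14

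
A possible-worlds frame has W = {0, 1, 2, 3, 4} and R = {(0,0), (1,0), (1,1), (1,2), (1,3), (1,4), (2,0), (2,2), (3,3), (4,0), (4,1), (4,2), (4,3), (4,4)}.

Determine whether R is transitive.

Transitive: yes — every two-step R-path is closed by a direct edge.

Yes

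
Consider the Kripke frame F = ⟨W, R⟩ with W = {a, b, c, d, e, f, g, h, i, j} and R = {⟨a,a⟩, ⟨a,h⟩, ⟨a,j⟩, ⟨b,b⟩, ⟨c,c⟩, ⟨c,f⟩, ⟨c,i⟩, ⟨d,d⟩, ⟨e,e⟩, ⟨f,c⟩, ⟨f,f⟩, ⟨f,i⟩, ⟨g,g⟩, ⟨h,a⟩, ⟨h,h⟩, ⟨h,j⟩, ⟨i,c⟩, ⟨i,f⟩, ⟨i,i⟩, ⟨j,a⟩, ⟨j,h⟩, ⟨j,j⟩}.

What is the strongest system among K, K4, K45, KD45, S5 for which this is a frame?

S5

Transitive (axiom 4): yes — every two-step R-path is closed by a direct edge.
Euclidean (axiom 5): yes — any two successors of a common world are R-related.
Serial (axiom D): yes — every world has a successor (e.g. a R a).
Reflexive (axiom T): yes — every world is R-related to itself.
So F validates K, K4, K45, KD45, S5. The strongest is S5.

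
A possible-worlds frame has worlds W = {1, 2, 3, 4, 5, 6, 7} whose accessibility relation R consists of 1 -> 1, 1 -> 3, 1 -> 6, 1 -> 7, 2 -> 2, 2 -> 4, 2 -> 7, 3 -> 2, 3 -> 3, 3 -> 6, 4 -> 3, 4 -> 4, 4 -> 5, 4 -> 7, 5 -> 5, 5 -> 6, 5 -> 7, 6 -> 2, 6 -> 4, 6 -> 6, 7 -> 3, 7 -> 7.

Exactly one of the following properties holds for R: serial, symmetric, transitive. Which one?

Serial: yes — every world has a successor (e.g. 1 R 1).
Symmetric: no — 1 R 3 but not 3 R 1.
Transitive: no — 1 R 3 and 3 R 2, but not 1 R 2.
Only serial holds.

serial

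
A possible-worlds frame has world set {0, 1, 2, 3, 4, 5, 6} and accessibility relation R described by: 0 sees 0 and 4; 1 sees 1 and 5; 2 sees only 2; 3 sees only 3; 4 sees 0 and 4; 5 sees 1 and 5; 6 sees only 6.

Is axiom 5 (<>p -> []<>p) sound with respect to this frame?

Yes

By correspondence theory, 5 is valid on a frame iff R is Euclidean.
Euclidean: yes — any two successors of a common world are R-related.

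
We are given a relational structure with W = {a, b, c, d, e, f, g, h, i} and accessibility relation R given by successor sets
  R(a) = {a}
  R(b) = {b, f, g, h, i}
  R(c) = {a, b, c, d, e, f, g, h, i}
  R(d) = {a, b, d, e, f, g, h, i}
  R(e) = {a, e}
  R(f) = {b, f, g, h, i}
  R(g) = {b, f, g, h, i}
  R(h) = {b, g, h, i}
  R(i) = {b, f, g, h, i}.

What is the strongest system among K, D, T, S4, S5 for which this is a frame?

T

Serial (axiom D): yes — every world has a successor (e.g. a R a).
Reflexive (axiom T): yes — every world is R-related to itself.
Transitive (axiom 4): no — h R b and b R f, but not h R f.
Euclidean (axiom 5): no — b R h and b R f, but not h R f.
So F validates K, D, T; S4 would additionally require R to be transitive. The strongest is T.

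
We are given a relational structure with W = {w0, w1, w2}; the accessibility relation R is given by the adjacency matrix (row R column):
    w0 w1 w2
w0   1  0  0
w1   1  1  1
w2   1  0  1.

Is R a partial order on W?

Reflexive: yes — every world is R-related to itself.
Transitive: yes — every two-step R-path is closed by a direct edge.
Antisymmetric: yes — no distinct pair is related both ways.
So R is a partial order.

Yes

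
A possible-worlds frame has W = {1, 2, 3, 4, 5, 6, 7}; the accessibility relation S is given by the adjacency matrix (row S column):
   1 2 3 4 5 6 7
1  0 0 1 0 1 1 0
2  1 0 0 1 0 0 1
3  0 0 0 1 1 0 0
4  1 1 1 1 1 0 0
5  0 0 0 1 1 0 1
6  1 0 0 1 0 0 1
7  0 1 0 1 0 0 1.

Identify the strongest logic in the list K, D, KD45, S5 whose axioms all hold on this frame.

D

Serial (axiom D): yes — every world has a successor (e.g. 1 S 3).
Euclidean (axiom 5): no — 1 S 3 and 1 S 6, but not 3 S 6.
Transitive (axiom 4): no — 1 S 3 and 3 S 4, but not 1 S 4.
Reflexive (axiom T): no — 1 is not related to itself.
So F validates K, D; KD45 would additionally require S to be Euclidean and transitive. The strongest is D.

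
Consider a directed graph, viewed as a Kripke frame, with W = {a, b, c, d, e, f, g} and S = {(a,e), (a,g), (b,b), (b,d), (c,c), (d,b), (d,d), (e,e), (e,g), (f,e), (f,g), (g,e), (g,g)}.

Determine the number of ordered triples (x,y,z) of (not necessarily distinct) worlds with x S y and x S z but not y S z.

S is Euclidean; there are no such tuples.

0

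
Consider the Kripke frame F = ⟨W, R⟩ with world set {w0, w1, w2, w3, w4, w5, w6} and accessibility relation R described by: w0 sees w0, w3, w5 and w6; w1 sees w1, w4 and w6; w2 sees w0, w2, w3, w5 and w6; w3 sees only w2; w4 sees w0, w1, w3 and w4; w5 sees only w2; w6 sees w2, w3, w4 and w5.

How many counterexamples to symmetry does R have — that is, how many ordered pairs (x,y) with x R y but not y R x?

Enumerating: (w0,w3), (w0,w5), (w0,w6), (w1,w6), (w2,w0), (w4,w0), (w4,w3), (w6,w3), (w6,w4), (w6,w5).

10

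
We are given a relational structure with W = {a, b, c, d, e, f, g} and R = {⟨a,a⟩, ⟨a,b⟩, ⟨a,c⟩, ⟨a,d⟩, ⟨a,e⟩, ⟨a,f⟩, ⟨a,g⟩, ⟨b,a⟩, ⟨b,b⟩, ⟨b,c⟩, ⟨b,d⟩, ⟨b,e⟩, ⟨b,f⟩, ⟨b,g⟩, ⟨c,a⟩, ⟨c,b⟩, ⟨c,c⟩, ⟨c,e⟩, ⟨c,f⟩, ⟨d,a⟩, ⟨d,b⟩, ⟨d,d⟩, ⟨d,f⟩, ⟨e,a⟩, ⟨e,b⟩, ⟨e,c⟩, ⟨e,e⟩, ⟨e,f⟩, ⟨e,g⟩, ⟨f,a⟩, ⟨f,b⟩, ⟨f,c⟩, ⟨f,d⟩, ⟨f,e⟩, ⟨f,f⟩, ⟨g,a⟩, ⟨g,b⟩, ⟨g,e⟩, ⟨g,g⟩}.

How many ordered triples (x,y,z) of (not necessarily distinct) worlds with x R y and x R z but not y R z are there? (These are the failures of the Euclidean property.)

Enumerating: (a,c,d), (a,c,g), (a,d,c), (a,d,e), (a,d,g), (a,e,d), (a,f,g), (a,g,c), (a,g,d), (a,g,f), (b,c,d), (b,c,g), … and 16 more.
Total: 28.

28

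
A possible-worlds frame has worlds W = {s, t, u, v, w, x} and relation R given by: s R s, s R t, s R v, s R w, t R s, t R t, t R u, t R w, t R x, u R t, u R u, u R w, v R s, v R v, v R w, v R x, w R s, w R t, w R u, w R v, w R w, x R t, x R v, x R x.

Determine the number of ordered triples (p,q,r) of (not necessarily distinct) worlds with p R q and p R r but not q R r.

22

Enumerating: (s,t,v), (s,v,t), (t,s,u), (t,s,x), (t,u,s), (t,u,x), (t,w,x), (t,x,s), (t,x,u), (t,x,w), (v,s,x), (v,w,x), … and 10 more.
Total: 22.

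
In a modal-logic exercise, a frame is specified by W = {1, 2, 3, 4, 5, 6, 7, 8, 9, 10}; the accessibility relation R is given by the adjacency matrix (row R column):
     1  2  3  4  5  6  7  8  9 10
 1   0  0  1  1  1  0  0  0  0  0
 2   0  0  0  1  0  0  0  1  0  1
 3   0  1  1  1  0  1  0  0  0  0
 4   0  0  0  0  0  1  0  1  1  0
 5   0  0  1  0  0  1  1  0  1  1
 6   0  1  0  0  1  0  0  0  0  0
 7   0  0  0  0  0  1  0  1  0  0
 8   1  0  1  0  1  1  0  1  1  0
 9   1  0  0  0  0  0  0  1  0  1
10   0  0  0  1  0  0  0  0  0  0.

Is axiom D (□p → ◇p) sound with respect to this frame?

Yes

By correspondence theory, D is valid on a frame iff R is serial.
Serial: yes — every world has a successor (e.g. 1 R 3).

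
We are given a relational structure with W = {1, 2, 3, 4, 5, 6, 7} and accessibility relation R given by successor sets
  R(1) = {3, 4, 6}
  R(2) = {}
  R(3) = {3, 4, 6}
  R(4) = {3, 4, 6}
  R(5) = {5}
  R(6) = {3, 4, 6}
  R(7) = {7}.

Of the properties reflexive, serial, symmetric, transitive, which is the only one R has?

Reflexive: no — 1 is not related to itself.
Serial: no — 2 has no R-successor.
Symmetric: no — 1 R 3 but not 3 R 1.
Transitive: yes — every two-step R-path is closed by a direct edge.
Only transitive holds.

transitive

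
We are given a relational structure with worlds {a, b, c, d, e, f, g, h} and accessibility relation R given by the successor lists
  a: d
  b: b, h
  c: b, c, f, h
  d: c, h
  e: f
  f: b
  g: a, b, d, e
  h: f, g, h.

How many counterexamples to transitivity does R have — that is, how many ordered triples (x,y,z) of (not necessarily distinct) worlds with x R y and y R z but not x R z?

Enumerating: (a,d,c), (a,d,h), (b,h,f), (b,h,g), (c,h,g), (d,c,b), (d,c,f), (d,h,f), (d,h,g), (e,f,b), (f,b,h), (g,b,h), … and 8 more.
Total: 20.

20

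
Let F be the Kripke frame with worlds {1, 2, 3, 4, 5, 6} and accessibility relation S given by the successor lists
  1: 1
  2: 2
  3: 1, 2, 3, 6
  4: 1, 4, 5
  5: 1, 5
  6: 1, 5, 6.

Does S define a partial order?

No

Reflexive: yes — every world is S-related to itself.
Transitive: no — 3 S 6 and 6 S 5, but not 3 S 5.
Antisymmetric: yes — no distinct pair is related both ways.
So S is not a partial order.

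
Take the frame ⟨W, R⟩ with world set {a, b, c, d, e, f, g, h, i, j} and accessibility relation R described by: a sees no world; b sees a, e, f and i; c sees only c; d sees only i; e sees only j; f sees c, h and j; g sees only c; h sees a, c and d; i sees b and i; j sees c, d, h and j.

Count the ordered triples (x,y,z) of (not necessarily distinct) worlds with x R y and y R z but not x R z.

Enumerating: (b,e,j), (b,f,c), (b,f,h), (b,f,j), (b,i,b), (d,i,b), (e,j,c), (e,j,d), (e,j,h), (f,h,a), (f,h,d), (f,j,d), (h,d,i), (i,b,a), (i,b,e), (i,b,f), (j,d,i), (j,h,a).

18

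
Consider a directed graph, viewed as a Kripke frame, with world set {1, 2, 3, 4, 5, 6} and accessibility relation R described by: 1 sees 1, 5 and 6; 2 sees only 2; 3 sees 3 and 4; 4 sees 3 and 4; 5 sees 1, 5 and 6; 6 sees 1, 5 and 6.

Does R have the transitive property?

Yes

Transitive: yes — every two-step R-path is closed by a direct edge.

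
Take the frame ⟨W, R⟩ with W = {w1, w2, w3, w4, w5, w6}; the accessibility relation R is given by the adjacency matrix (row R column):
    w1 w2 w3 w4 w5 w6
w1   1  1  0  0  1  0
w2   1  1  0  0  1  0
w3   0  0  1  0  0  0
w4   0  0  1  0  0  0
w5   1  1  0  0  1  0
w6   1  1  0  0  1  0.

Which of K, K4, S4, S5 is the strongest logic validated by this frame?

Transitive (axiom 4): yes — every two-step R-path is closed by a direct edge.
Reflexive (axiom T): no — w4 is not related to itself.
Euclidean (axiom 5): yes — any two successors of a common world are R-related.
So F validates K, K4; S4 would additionally require R to be reflexive. The strongest is K4.

K4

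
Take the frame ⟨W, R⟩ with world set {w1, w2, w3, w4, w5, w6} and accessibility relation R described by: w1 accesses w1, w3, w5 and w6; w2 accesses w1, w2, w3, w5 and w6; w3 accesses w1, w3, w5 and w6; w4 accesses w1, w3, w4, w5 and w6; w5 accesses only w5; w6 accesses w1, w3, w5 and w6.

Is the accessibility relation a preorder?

Yes

Reflexive: yes — every world is R-related to itself.
Transitive: yes — every two-step R-path is closed by a direct edge.
So R is a preorder.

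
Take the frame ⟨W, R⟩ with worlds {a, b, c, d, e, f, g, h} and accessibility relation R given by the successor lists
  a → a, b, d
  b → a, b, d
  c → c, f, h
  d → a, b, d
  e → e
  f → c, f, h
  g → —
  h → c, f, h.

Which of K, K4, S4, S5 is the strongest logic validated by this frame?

K4

Transitive (axiom 4): yes — every two-step R-path is closed by a direct edge.
Reflexive (axiom T): no — g is not related to itself.
Euclidean (axiom 5): yes — any two successors of a common world are R-related.
So F validates K, K4; S4 would additionally require R to be reflexive. The strongest is K4.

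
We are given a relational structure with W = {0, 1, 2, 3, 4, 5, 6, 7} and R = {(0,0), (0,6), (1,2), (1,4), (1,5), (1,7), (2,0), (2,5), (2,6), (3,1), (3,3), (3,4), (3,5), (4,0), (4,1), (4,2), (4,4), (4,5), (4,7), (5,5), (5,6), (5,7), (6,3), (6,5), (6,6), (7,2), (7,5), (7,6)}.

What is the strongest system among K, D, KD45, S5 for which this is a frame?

Serial (axiom D): yes — every world has a successor (e.g. 0 R 0).
Euclidean (axiom 5): no — 1 R 2 and 1 R 4, but not 2 R 4.
Transitive (axiom 4): no — 0 R 6 and 6 R 3, but not 0 R 3.
Reflexive (axiom T): no — 1 is not related to itself.
So F validates K, D; KD45 would additionally require R to be Euclidean and transitive. The strongest is D.

D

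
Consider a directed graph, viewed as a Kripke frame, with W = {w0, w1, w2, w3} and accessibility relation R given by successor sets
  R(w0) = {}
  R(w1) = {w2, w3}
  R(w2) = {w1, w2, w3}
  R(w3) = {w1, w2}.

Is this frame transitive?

Transitive: no — w1 R w2 and w2 R w1, but not w1 R w1.

No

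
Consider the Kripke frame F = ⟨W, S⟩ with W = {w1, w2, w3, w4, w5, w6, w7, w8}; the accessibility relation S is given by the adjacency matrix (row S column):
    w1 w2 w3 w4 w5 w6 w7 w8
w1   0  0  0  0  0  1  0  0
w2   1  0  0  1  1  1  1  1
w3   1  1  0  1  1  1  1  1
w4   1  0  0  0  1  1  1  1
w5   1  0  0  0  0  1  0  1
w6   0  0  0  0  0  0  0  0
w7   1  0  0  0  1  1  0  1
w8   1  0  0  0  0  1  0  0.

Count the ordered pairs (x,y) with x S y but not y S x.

Enumerating: (w1,w6), (w2,w1), (w2,w4), (w2,w5), (w2,w6), (w2,w7), (w2,w8), (w3,w1), (w3,w2), (w3,w4), (w3,w5), (w3,w6), … and 16 more.
Total: 28.

28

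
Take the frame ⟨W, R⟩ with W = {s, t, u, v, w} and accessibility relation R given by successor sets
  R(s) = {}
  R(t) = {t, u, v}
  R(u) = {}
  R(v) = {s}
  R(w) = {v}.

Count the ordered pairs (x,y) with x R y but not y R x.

4

Enumerating: (t,u), (t,v), (v,s), (w,v).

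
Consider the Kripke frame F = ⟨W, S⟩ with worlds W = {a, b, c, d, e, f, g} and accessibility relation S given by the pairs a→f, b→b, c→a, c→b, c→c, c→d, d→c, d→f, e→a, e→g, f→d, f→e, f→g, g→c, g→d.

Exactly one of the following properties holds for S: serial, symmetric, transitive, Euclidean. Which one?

Serial: yes — every world has a successor (e.g. a S f).
Symmetric: no — a S f but not f S a.
Transitive: no — a S f and f S d, but not a S d.
Euclidean: no — c S a and c S b, but not a S b.
Only serial holds.

serial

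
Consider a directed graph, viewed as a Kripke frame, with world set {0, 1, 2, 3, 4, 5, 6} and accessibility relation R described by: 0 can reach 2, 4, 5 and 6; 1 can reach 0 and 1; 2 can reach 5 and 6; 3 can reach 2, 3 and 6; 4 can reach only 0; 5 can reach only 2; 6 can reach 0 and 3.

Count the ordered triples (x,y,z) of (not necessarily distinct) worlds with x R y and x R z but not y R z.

Enumerating: (0,2,2), (0,2,4), (0,4,2), (0,4,4), (0,4,5), (0,4,6), (0,5,4), (0,5,5), (0,5,6), (0,6,2), (0,6,4), (0,6,5), … and 16 more.
Total: 28.

28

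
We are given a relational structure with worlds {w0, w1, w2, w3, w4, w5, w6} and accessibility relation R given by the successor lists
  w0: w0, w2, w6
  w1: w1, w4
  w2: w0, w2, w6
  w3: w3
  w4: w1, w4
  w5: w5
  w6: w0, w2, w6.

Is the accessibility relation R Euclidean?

Yes

Euclidean: yes — any two successors of a common world are R-related.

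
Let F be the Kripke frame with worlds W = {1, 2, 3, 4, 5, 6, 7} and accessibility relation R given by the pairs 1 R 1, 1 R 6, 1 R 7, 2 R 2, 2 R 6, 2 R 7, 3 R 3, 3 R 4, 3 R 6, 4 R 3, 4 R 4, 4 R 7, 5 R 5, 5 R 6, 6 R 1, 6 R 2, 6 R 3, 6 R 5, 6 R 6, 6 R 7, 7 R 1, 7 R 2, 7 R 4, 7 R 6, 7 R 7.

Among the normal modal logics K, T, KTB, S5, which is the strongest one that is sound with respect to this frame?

Reflexive (axiom T): yes — every world is R-related to itself.
Symmetric (axiom B): yes — every pair in R has its reverse in R.
Euclidean (axiom 5): no — 3 R 4 and 3 R 6, but not 4 R 6.
So F validates K, T, KTB; S5 would additionally require R to be Euclidean. The strongest is KTB.

KTB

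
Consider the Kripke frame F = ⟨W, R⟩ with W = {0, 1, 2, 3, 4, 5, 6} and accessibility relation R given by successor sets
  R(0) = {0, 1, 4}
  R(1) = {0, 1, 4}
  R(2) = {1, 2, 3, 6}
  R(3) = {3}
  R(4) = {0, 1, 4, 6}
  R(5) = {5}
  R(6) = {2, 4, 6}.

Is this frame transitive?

Transitive: no — 0 R 4 and 4 R 6, but not 0 R 6.

No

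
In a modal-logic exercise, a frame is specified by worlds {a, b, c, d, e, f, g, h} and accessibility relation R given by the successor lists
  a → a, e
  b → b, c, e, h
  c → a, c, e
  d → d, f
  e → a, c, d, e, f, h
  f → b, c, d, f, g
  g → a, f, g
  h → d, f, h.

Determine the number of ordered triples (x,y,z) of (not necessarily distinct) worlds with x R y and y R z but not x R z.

30

Enumerating: (a,e,c), (a,e,d), (a,e,f), (a,e,h), (b,c,a), (b,e,a), (b,e,d), (b,e,f), (b,h,d), (b,h,f), (c,e,d), (c,e,f), … and 18 more.
Total: 30.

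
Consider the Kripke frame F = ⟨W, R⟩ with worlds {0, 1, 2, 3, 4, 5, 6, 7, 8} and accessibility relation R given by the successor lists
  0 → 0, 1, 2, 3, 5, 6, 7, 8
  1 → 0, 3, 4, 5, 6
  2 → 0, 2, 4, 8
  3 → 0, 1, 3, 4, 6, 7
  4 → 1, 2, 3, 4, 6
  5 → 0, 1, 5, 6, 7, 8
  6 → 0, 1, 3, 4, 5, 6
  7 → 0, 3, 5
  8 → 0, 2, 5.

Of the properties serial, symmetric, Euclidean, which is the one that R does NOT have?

Euclidean

Serial: yes — every world has a successor (e.g. 0 R 0).
Symmetric: yes — every pair in R has its reverse in R.
Euclidean: no — 0 R 1 and 0 R 2, but not 1 R 2.
Only Euclidean fails.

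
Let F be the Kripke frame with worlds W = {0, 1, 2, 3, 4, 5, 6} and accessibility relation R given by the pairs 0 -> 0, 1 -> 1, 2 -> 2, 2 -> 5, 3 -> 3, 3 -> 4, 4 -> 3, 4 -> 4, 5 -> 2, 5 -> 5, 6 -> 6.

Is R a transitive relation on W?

Yes

Transitive: yes — every two-step R-path is closed by a direct edge.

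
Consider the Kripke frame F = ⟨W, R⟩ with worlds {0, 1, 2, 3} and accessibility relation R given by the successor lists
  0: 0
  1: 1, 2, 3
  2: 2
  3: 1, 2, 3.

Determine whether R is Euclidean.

Euclidean: no — 1 R 2 and 1 R 3, but not 2 R 3.

No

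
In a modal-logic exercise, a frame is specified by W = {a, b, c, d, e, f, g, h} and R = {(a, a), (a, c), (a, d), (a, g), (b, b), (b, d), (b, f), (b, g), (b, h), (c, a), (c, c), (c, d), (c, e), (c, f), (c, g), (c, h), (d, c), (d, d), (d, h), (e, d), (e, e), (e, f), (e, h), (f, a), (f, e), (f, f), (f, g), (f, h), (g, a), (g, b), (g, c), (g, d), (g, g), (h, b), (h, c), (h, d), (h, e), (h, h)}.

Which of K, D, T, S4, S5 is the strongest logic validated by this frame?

T

Serial (axiom D): yes — every world has a successor (e.g. a R a).
Reflexive (axiom T): yes — every world is R-related to itself.
Transitive (axiom 4): no — a R c and c R e, but not a R e.
Euclidean (axiom 5): no — a R d and a R g, but not d R g.
So F validates K, D, T; S4 would additionally require R to be transitive. The strongest is T.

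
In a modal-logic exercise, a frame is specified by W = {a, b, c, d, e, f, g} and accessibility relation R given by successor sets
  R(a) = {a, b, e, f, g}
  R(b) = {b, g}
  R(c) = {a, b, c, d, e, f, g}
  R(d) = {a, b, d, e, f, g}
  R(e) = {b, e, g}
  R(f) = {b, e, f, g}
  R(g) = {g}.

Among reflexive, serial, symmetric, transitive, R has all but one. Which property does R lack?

symmetric

Reflexive: yes — every world is R-related to itself.
Serial: yes — every world has a successor (e.g. a R a).
Symmetric: no — a R b but not b R a.
Transitive: yes — every two-step R-path is closed by a direct edge.
Only symmetric fails.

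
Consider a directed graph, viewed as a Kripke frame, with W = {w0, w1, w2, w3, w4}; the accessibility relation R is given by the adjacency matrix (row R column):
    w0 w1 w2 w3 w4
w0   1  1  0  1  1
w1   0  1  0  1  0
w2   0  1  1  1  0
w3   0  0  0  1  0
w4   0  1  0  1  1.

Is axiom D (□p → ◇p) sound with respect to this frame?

The schema D characterises exactly the serial frames.
Serial: yes — every world has a successor (e.g. w0 R w0).

Yes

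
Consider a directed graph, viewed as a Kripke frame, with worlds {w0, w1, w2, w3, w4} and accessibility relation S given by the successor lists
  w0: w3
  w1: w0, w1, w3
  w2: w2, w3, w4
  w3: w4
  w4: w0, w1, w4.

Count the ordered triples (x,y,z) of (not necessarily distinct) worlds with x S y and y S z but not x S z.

Enumerating: (w0,w3,w4), (w1,w3,w4), (w2,w4,w0), (w2,w4,w1), (w3,w4,w0), (w3,w4,w1), (w4,w0,w3), (w4,w1,w3).

8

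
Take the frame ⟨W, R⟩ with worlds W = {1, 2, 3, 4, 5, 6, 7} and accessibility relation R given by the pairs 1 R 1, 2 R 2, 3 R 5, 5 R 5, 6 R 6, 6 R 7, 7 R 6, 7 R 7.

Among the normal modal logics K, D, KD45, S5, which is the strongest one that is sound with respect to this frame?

K

Serial (axiom D): no — 4 has no R-successor.
Euclidean (axiom 5): yes — any two successors of a common world are R-related.
Transitive (axiom 4): yes — every two-step R-path is closed by a direct edge.
Reflexive (axiom T): no — 3 is not related to itself.
So F validates K; D would additionally require R to be serial. The strongest is K.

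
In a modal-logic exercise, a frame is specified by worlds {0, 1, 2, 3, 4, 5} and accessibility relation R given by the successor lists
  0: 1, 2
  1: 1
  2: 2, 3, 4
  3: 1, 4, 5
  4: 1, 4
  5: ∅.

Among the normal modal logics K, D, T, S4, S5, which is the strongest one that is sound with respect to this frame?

K

Serial (axiom D): no — 5 has no R-successor.
Reflexive (axiom T): no — 0 is not related to itself.
Transitive (axiom 4): no — 0 R 2 and 2 R 3, but not 0 R 3.
Euclidean (axiom 5): no — 0 R 1 and 0 R 2, but not 1 R 2.
So F validates K; D would additionally require R to be serial. The strongest is K.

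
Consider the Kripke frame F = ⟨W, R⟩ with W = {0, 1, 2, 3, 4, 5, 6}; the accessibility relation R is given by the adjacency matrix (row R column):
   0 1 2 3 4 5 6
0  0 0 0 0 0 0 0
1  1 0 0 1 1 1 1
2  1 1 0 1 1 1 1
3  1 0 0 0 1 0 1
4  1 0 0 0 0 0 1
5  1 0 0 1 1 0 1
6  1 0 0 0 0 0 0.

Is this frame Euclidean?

No

Euclidean: no — 1 R 0 and 1 R 3, but not 0 R 3.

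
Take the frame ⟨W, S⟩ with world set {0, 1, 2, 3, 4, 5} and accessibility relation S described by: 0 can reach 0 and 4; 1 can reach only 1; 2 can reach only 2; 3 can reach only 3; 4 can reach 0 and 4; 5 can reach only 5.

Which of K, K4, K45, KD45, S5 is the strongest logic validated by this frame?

S5

Transitive (axiom 4): yes — every two-step S-path is closed by a direct edge.
Euclidean (axiom 5): yes — any two successors of a common world are S-related.
Serial (axiom D): yes — every world has a successor (e.g. 0 S 0).
Reflexive (axiom T): yes — every world is S-related to itself.
So F validates K, K4, K45, KD45, S5. The strongest is S5.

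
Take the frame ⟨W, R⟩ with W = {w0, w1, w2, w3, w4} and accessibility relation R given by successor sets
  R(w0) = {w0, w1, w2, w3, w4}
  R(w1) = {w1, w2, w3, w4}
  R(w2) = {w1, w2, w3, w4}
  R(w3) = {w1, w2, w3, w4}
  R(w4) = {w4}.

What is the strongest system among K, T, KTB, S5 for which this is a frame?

T

Reflexive (axiom T): yes — every world is R-related to itself.
Symmetric (axiom B): no — w0 R w1 but not w1 R w0.
Euclidean (axiom 5): no — w0 R w4 and w0 R w1, but not w4 R w1.
So F validates K, T; KTB would additionally require R to be symmetric. The strongest is T.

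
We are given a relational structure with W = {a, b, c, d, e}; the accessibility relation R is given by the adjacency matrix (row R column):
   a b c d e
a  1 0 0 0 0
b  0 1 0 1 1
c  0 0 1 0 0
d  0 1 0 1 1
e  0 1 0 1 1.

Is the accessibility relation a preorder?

Reflexive: yes — every world is R-related to itself.
Transitive: yes — every two-step R-path is closed by a direct edge.
So R is a preorder.

Yes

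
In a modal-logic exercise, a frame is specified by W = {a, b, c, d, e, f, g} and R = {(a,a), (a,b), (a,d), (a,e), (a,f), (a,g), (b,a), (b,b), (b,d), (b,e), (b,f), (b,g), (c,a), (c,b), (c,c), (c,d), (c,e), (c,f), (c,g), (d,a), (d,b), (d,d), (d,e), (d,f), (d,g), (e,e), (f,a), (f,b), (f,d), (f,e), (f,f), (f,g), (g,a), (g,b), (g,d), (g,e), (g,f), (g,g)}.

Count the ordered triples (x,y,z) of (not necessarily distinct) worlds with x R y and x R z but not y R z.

Enumerating: (a,e,a), (a,e,b), (a,e,d), (a,e,f), (a,e,g), (b,e,a), (b,e,b), (b,e,d), (b,e,f), (b,e,g), (c,a,c), (c,b,c), … and 24 more.
Total: 36.

36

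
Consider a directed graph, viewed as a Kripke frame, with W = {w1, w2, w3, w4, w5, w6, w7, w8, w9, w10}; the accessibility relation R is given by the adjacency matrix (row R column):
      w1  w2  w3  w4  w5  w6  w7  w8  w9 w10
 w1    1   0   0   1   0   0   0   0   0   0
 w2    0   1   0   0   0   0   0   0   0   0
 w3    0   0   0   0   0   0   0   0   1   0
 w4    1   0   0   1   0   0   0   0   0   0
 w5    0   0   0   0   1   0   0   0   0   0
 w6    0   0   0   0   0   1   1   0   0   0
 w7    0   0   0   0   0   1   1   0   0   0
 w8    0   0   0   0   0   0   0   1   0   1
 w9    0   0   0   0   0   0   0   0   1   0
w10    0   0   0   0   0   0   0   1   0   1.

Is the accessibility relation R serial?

Serial: yes — every world has a successor (e.g. w1 R w1).

Yes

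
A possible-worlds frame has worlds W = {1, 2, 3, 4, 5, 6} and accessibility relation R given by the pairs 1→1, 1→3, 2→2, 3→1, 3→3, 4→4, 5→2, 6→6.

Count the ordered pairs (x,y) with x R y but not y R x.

Enumerating: (5,2).

1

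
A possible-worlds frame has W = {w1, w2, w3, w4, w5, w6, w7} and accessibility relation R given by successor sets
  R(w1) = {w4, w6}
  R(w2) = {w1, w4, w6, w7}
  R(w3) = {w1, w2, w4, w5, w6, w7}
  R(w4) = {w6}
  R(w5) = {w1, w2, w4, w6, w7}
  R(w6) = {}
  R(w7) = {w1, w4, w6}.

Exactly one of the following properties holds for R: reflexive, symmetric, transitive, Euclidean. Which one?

Reflexive: no — w1 is not related to itself.
Symmetric: no — w1 R w4 but not w4 R w1.
Transitive: yes — every two-step R-path is closed by a direct edge.
Euclidean: no — w1 R w6 and w1 R w4, but not w6 R w4.
Only transitive holds.

transitive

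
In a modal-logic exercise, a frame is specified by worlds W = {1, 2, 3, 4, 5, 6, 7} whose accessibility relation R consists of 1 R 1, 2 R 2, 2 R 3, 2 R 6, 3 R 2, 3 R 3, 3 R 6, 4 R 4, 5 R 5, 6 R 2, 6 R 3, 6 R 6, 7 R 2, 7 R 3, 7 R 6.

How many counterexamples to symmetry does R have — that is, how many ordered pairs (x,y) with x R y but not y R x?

Enumerating: (7,2), (7,3), (7,6).

3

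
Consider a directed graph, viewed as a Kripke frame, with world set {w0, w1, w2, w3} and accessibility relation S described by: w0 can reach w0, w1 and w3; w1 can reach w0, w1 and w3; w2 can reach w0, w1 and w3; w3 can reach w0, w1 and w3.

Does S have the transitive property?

Transitive: yes — every two-step S-path is closed by a direct edge.

Yes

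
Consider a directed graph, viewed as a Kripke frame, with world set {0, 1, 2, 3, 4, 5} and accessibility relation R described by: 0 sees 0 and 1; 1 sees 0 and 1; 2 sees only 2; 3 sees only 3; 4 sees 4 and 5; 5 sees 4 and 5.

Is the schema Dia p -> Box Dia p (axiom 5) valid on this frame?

Yes

The schema 5 characterises exactly the Euclidean frames.
Euclidean: yes — any two successors of a common world are R-related.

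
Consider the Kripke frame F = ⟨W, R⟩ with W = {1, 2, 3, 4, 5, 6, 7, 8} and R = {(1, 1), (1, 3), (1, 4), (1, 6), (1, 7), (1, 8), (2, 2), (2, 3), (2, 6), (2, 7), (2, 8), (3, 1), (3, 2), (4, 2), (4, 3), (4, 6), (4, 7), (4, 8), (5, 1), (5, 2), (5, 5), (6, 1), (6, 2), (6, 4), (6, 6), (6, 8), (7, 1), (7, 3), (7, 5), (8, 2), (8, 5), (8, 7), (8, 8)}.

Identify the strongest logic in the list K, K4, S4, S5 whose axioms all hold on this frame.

K

Transitive (axiom 4): no — 1 R 3 and 3 R 2, but not 1 R 2.
Reflexive (axiom T): no — 3 is not related to itself.
Euclidean (axiom 5): no — 1 R 3 and 1 R 4, but not 3 R 4.
So F validates K; K4 would additionally require R to be transitive. The strongest is K.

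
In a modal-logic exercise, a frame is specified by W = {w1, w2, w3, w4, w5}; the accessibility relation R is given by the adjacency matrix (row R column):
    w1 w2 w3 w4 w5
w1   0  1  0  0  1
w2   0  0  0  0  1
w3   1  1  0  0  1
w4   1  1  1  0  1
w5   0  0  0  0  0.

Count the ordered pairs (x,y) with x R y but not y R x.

Enumerating: (w1,w2), (w1,w5), (w2,w5), (w3,w1), (w3,w2), (w3,w5), (w4,w1), (w4,w2), (w4,w3), (w4,w5).

10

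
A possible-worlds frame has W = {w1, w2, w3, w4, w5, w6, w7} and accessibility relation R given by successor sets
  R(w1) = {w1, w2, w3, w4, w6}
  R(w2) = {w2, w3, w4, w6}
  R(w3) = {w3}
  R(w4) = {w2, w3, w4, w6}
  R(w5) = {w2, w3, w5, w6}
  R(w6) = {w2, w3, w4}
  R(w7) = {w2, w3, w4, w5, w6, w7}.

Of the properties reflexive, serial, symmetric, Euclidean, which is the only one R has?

serial

Reflexive: no — w6 is not related to itself.
Serial: yes — every world has a successor (e.g. w1 R w1).
Symmetric: no — w1 R w2 but not w2 R w1.
Euclidean: no — w1 R w3 and w1 R w2, but not w3 R w2.
Only serial holds.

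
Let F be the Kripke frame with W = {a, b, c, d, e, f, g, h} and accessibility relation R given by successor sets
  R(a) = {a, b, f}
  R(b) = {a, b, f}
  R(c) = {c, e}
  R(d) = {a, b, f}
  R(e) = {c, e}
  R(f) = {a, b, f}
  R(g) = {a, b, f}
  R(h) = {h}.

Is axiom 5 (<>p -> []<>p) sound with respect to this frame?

The schema 5 characterises exactly the Euclidean frames.
Euclidean: yes — any two successors of a common world are R-related.

Yes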